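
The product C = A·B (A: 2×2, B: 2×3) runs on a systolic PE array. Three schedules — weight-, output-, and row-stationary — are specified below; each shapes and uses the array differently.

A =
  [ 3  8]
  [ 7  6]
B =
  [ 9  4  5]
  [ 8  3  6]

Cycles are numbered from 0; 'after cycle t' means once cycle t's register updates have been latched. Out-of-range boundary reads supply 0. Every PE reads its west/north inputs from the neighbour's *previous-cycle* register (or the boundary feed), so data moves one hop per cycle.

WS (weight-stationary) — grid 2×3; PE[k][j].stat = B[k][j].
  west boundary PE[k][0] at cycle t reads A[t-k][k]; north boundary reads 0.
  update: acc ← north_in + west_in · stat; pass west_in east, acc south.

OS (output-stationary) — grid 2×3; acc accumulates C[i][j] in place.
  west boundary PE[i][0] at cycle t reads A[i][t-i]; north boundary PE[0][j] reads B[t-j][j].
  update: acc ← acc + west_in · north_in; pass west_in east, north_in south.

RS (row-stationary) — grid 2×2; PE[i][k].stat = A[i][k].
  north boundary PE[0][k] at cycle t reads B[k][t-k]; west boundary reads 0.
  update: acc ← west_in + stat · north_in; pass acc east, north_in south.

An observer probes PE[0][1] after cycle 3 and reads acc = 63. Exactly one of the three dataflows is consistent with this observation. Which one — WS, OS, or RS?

— WS: 2×3; PE[0][1] trace:
  c0 r0c1: 0 / 0 / 0
  c1 r0c1: 12 / 3 / 12
  c2 r0c1: 28 / 7 / 28
  c3 r0c1: 0 / 0 / 0
— OS: 2×3; PE[0][1] trace:
  c0 r0c1: 0 / 0 / 0
  c1 r0c1: 12 / 3 / 4
  c2 r0c1: 36 / 8 / 3
  c3 r0c1: 36 / 0 / 0
— RS: 2×2; PE[0][1] trace:
  c0 r0c1: 0 / 0 / 0
  c1 r0c1: 91 / 91 / 8
  c2 r0c1: 36 / 36 / 3
  c3 r0c1: 63 / 63 / 6

dataflow = RS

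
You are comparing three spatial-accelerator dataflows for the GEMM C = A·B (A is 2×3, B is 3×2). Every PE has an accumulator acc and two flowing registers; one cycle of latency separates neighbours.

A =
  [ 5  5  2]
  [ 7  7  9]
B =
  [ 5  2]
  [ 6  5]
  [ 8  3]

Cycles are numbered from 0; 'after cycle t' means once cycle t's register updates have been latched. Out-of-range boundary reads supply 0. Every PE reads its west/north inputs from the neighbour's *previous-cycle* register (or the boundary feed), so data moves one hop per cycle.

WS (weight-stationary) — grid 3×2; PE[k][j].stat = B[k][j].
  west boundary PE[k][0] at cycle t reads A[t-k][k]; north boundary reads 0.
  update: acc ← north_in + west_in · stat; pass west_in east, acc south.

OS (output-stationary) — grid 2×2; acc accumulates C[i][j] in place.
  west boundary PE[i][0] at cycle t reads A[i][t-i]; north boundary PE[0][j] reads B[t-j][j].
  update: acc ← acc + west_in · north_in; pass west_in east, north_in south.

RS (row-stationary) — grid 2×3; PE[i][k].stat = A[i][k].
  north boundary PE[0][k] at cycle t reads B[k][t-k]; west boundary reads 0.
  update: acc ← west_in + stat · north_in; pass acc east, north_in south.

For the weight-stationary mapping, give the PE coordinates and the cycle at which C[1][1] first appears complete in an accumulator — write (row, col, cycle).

WS: C[1][1] accumulates in PE[2][1]:
  @0  [2,1]  acc 0  |  →0  ↓0
  @1  [2,1]  acc 0  |  →0  ↓0
  @2  [2,1]  acc 0  |  →0  ↓0
  @3  [2,1]  acc 41  |  →2  ↓41
  @4  [2,1]  acc 76  |  →9  ↓76

(row, col, cycle) = (2, 1, 4)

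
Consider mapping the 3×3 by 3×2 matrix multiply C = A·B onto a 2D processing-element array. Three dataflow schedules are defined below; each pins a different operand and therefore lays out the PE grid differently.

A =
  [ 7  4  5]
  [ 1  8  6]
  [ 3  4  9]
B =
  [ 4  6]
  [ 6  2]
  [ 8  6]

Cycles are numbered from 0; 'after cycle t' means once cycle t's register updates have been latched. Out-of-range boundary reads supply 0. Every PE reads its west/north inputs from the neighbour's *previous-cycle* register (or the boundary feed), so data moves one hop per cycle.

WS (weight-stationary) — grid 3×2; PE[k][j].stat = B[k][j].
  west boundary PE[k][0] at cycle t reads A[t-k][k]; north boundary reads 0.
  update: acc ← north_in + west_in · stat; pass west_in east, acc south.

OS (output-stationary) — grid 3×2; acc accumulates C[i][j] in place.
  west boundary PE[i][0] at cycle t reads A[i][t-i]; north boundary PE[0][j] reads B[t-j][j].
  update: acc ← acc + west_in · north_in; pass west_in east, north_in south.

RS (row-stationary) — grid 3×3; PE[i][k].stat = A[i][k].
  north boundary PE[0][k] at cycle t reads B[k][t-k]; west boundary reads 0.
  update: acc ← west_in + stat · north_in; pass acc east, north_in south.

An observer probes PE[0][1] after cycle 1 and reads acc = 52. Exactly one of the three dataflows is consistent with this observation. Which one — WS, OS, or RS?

dataflow = RS

Under WS (3×2), PE[0][1]:
  [0] (0,1) acc=0 (h:0 v:0)
  [1] (0,1) acc=42 (h:7 v:42)
Under OS (3×2), PE[0][1]:
  [0] (0,1) acc=0 (h:0 v:0)
  [1] (0,1) acc=42 (h:7 v:6)
Under RS (3×3), PE[0][1]:
  [0] (0,1) acc=0 (h:0 v:0)
  [1] (0,1) acc=52 (h:52 v:6)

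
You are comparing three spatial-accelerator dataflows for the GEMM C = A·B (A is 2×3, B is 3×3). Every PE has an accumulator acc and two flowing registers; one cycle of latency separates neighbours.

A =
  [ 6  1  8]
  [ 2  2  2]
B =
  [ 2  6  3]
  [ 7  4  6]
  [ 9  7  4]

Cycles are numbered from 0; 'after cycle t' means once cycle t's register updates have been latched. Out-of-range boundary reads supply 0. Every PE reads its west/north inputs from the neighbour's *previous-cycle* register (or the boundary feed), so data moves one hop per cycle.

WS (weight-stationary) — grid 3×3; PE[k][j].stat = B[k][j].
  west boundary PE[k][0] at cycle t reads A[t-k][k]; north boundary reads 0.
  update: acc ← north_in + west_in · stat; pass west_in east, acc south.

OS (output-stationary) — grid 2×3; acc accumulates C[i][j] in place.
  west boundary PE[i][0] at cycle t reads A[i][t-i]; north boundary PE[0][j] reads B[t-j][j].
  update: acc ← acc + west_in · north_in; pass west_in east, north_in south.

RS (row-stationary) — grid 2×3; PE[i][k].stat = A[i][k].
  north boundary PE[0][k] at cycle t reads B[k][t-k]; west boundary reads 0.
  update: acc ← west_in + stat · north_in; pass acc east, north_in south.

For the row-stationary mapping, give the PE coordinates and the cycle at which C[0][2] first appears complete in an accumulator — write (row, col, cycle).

(row, col, cycle) = (0, 2, 4)

Under RS, C[0][2] lands at PE[0][2]:
  c0 r0c2: 0 / 0 / 0
  c1 r0c2: 0 / 0 / 0
  c2 r0c2: 91 / 91 / 9
  c3 r0c2: 96 / 96 / 7
  c4 r0c2: 56 / 56 / 4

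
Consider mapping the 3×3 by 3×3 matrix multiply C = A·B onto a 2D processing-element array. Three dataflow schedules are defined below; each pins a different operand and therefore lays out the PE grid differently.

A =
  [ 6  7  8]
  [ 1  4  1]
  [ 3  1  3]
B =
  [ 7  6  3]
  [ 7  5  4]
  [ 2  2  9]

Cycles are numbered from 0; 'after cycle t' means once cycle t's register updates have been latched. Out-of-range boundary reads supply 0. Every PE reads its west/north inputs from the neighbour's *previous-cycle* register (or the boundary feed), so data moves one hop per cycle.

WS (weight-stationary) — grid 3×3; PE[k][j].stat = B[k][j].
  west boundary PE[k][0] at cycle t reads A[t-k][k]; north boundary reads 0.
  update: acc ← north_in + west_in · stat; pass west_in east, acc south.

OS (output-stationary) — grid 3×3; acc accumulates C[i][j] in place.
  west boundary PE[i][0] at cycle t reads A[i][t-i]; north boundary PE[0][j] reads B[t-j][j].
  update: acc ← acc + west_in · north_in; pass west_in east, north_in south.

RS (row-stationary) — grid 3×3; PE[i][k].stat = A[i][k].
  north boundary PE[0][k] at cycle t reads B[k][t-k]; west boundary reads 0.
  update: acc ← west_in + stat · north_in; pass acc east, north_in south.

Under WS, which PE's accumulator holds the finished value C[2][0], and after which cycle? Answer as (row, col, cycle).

WS — PE[2][0] is where C[2][0] collects:
  after 0 — PE[2][0] acc=0, pass-E 0, pass-S 0
  after 1 — PE[2][0] acc=0, pass-E 0, pass-S 0
  after 2 — PE[2][0] acc=107, pass-E 8, pass-S 107
  after 3 — PE[2][0] acc=37, pass-E 1, pass-S 37
  after 4 — PE[2][0] acc=34, pass-E 3, pass-S 34

(row, col, cycle) = (2, 0, 4)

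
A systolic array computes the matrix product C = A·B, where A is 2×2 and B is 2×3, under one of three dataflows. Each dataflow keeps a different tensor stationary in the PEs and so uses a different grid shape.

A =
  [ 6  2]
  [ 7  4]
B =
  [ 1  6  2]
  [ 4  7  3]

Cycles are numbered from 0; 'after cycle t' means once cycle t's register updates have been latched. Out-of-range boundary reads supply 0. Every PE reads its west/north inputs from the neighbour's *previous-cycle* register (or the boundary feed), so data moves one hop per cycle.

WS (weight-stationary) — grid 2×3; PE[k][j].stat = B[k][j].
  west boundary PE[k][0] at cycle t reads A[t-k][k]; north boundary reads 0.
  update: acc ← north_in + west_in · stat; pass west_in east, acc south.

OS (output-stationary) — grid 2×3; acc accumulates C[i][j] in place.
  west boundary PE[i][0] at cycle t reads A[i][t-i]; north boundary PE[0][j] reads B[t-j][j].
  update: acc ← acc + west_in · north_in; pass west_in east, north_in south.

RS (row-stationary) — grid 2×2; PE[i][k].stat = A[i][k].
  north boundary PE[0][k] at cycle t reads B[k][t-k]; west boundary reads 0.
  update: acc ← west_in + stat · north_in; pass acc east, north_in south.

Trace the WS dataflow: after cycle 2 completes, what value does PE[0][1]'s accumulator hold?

WS 2×3: PE[0][1] cycle-by-cycle (with neighbour feeds):
  after 0 — PE[0][0] acc=6, pass-E 6, pass-S 6
  after 0 — PE[0][1] acc=0, pass-E 0, pass-S 0
  after 1 — PE[0][0] acc=7, pass-E 7, pass-S 7
  after 1 — PE[0][1] acc=36, pass-E 6, pass-S 36
  after 2 — PE[0][0] acc=0, pass-E 0, pass-S 0
  after 2 — PE[0][1] acc=42, pass-E 7, pass-S 42

PE[0][1].acc = 42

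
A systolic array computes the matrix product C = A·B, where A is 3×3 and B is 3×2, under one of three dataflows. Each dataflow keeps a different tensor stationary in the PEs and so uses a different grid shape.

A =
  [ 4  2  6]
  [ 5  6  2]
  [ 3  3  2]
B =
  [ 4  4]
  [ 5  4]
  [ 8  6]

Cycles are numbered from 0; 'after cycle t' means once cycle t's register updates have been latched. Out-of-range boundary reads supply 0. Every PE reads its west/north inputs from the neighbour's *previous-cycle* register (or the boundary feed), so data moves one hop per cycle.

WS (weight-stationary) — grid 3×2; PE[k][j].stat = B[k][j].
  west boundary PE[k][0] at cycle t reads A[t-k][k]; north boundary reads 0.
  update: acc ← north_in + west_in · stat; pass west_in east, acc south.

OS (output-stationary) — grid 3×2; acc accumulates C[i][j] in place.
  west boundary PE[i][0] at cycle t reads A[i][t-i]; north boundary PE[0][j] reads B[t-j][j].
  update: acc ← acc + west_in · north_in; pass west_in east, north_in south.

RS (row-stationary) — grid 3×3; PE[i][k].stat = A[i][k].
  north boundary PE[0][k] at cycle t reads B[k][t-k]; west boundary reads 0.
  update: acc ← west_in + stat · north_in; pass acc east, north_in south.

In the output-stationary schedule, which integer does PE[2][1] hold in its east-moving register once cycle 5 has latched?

OS (3×2). Following PE[2][1] plus its west/north inputs:
  c0 r1c1: 0 / 0 / 0
  c0 r2c0: 0 / 0 / 0
  c0 r2c1: 0 / 0 / 0
  c1 r1c1: 0 / 0 / 0
  c1 r2c0: 0 / 0 / 0
  c1 r2c1: 0 / 0 / 0
  c2 r1c1: 20 / 5 / 4
  c2 r2c0: 12 / 3 / 4
  c2 r2c1: 0 / 0 / 0
  c3 r1c1: 44 / 6 / 4
  c3 r2c0: 27 / 3 / 5
  c3 r2c1: 12 / 3 / 4
  c4 r1c1: 56 / 2 / 6
  c4 r2c0: 43 / 2 / 8
  c4 r2c1: 24 / 3 / 4
  c5 r1c1: 56 / 0 / 0
  c5 r2c0: 43 / 0 / 0
  c5 r2c1: 36 / 2 / 6

register = 2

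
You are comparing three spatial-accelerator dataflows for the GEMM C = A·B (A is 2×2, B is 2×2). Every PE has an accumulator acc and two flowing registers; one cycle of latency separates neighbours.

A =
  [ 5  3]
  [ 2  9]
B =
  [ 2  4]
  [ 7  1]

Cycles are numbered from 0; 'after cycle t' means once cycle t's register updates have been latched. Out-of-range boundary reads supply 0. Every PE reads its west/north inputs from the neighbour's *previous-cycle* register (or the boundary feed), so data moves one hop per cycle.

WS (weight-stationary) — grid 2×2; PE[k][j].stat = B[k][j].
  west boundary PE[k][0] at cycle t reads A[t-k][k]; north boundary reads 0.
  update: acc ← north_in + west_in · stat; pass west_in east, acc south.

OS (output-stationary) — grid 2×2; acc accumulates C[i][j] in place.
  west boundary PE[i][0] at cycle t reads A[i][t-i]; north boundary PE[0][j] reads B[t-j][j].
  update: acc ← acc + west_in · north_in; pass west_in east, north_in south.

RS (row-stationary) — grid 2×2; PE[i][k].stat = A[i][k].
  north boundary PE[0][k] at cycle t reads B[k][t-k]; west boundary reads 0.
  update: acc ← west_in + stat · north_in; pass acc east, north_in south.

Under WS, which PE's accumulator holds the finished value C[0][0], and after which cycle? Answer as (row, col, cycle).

WS — PE[1][0] is where C[0][0] collects:
  @0  [1,0]  acc 0  |  →0  ↓0
  @1  [1,0]  acc 31  |  →3  ↓31

(row, col, cycle) = (1, 0, 1)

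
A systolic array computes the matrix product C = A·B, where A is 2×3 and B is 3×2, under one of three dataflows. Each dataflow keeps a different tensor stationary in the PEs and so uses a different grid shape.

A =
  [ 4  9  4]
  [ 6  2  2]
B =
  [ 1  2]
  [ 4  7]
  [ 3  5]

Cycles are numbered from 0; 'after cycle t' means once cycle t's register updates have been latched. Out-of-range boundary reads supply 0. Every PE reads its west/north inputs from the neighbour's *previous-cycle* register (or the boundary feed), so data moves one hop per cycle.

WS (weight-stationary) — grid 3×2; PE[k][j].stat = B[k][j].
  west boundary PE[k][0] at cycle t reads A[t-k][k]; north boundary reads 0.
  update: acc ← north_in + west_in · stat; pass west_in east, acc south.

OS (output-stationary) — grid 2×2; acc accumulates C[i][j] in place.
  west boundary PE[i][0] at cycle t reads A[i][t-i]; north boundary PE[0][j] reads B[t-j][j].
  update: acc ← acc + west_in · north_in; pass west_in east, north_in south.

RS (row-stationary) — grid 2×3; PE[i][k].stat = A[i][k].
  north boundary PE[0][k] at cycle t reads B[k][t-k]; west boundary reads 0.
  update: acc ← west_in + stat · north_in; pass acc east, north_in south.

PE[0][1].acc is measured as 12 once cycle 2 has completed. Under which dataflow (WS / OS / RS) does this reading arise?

dataflow = WS

Under WS (3×2), PE[0][1]:
  @0  [0,1]  acc 0  |  →0  ↓0
  @1  [0,1]  acc 8  |  →4  ↓8
  @2  [0,1]  acc 12  |  →6  ↓12
Under OS (2×2), PE[0][1]:
  @0  [0,1]  acc 0  |  →0  ↓0
  @1  [0,1]  acc 8  |  →4  ↓2
  @2  [0,1]  acc 71  |  →9  ↓7
Under RS (2×3), PE[0][1]:
  @0  [0,1]  acc 0  |  →0  ↓0
  @1  [0,1]  acc 40  |  →40  ↓4
  @2  [0,1]  acc 71  |  →71  ↓7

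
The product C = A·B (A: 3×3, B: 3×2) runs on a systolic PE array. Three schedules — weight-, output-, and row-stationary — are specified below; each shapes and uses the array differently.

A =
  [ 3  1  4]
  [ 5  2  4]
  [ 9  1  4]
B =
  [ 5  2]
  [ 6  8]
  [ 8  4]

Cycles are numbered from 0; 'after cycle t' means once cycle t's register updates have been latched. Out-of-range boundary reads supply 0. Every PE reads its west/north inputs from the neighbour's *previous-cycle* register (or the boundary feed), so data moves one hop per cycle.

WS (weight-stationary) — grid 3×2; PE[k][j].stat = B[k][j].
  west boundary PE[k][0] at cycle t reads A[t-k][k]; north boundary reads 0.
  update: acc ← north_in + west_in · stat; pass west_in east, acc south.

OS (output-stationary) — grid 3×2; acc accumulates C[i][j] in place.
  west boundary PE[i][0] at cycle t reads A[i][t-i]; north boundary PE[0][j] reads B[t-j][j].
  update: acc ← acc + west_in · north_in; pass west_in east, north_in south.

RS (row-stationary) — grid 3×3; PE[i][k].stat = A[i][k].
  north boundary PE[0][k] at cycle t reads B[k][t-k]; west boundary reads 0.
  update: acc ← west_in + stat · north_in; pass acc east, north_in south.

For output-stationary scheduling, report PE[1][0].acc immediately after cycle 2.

PE[1][0].acc = 37

Tracing OS — 3×2 array, target PE[1][0]:
  t=0 PE[0][0]: acc=15 h=3 v=5
  t=0 PE[1][0]: acc=0 h=0 v=0
  t=1 PE[0][0]: acc=21 h=1 v=6
  t=1 PE[1][0]: acc=25 h=5 v=5
  t=2 PE[0][0]: acc=53 h=4 v=8
  t=2 PE[1][0]: acc=37 h=2 v=6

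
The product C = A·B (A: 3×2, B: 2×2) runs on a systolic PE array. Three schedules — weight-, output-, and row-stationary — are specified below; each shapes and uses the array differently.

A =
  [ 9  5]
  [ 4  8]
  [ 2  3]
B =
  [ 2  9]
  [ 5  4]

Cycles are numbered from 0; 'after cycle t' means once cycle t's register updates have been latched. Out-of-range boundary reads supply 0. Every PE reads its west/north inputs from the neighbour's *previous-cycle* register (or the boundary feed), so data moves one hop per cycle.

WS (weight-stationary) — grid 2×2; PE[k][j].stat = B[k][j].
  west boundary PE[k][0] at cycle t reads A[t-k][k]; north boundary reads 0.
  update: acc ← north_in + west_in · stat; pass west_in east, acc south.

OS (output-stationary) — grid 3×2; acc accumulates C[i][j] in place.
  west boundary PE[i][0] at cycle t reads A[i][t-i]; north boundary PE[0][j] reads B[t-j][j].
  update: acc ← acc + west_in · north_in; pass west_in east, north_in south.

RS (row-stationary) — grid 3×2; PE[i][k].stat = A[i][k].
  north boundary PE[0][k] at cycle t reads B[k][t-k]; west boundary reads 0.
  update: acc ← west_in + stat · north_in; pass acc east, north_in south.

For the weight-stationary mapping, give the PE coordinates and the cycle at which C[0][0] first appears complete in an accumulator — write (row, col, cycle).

(row, col, cycle) = (1, 0, 1)

WS — PE[1][0] is where C[0][0] collects:
  0: (1,0).acc=0  regs=<0,0>
  1: (1,0).acc=43  regs=<5,43>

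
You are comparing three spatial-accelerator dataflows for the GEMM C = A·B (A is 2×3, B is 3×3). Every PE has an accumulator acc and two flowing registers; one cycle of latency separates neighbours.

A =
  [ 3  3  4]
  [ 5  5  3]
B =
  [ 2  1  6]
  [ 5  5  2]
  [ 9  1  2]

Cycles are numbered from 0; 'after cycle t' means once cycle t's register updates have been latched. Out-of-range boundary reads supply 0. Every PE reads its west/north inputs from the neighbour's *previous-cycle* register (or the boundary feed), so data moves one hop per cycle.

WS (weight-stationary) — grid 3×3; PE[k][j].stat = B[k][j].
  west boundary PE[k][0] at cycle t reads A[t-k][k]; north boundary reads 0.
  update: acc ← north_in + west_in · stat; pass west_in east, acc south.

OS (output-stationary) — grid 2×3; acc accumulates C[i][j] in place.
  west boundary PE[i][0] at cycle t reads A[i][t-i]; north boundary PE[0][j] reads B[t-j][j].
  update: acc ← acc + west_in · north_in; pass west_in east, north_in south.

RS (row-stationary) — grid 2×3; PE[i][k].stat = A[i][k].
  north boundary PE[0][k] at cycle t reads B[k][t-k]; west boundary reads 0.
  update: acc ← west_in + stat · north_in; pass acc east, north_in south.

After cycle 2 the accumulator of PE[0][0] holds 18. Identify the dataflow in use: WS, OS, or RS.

Under WS (3×3), PE[0][0]:
  t=0 PE[0][0]: acc=6 h=3 v=6
  t=1 PE[0][0]: acc=10 h=5 v=10
  t=2 PE[0][0]: acc=0 h=0 v=0
Under OS (2×3), PE[0][0]:
  t=0 PE[0][0]: acc=6 h=3 v=2
  t=1 PE[0][0]: acc=21 h=3 v=5
  t=2 PE[0][0]: acc=57 h=4 v=9
Under RS (2×3), PE[0][0]:
  t=0 PE[0][0]: acc=6 h=6 v=2
  t=1 PE[0][0]: acc=3 h=3 v=1
  t=2 PE[0][0]: acc=18 h=18 v=6

dataflow = RS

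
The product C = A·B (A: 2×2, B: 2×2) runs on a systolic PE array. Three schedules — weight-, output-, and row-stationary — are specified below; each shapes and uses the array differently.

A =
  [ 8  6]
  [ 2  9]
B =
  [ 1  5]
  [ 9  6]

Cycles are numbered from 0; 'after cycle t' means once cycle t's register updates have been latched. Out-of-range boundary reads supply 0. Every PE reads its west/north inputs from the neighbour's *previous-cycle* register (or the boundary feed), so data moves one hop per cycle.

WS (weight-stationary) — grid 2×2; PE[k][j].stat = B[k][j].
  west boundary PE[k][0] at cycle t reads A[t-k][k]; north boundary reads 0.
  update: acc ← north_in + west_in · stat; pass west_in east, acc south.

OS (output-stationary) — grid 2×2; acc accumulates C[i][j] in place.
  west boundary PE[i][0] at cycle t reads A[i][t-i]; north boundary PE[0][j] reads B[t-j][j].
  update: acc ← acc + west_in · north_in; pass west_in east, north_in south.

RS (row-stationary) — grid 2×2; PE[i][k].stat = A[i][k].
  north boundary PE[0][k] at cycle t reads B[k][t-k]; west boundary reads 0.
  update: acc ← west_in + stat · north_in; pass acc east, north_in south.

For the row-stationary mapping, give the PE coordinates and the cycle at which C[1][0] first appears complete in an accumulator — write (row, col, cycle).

Under RS, C[1][0] lands at PE[1][1]:
  0: (1,1).acc=0  regs=<0,0>
  1: (1,1).acc=0  regs=<0,0>
  2: (1,1).acc=83  regs=<83,9>

(row, col, cycle) = (1, 1, 2)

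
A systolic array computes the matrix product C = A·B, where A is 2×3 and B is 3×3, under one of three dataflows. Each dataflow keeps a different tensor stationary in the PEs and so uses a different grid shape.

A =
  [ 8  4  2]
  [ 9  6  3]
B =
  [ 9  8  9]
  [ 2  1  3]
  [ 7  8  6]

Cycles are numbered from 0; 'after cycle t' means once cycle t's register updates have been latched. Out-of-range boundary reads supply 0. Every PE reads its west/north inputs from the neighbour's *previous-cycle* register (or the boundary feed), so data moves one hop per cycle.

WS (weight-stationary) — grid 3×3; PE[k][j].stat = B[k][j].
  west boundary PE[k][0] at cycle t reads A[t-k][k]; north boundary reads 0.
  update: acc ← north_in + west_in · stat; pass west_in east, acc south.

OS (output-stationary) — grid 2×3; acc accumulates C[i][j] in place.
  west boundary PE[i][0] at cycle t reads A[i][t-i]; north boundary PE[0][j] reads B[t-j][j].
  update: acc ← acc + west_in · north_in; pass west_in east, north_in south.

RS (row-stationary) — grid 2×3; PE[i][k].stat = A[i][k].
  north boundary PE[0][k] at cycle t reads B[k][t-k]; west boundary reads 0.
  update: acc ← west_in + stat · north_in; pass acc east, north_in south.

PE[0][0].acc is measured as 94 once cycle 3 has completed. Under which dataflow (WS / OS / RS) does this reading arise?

dataflow = OS

— WS: 3×3; PE[0][0] trace:
  0: (0,0).acc=72  regs=<8,72>
  1: (0,0).acc=81  regs=<9,81>
  2: (0,0).acc=0  regs=<0,0>
  3: (0,0).acc=0  regs=<0,0>
— OS: 2×3; PE[0][0] trace:
  0: (0,0).acc=72  regs=<8,9>
  1: (0,0).acc=80  regs=<4,2>
  2: (0,0).acc=94  regs=<2,7>
  3: (0,0).acc=94  regs=<0,0>
— RS: 2×3; PE[0][0] trace:
  0: (0,0).acc=72  regs=<72,9>
  1: (0,0).acc=64  regs=<64,8>
  2: (0,0).acc=72  regs=<72,9>
  3: (0,0).acc=0  regs=<0,0>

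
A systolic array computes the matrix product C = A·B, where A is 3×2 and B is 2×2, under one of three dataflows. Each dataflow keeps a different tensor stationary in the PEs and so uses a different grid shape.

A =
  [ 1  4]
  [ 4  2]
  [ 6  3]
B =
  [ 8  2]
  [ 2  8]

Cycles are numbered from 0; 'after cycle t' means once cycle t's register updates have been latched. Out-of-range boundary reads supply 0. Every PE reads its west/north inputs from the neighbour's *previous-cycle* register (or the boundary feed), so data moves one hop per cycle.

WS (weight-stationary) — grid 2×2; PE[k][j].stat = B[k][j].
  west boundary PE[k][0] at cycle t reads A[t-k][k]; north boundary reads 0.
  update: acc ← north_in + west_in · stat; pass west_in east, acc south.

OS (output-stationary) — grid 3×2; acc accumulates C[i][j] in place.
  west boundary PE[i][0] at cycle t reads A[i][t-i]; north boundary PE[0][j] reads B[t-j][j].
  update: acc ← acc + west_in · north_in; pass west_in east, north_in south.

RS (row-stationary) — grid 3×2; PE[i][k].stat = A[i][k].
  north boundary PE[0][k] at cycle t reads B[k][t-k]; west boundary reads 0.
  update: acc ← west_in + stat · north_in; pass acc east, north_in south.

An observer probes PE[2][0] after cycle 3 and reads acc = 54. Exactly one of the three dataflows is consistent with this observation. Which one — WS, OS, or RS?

WS: PE[2][0] is outside its 2×2 grid.
OS (3×2 grid), PE[2][0]:
  after 0 — PE[2][0] acc=0, pass-E 0, pass-S 0
  after 1 — PE[2][0] acc=0, pass-E 0, pass-S 0
  after 2 — PE[2][0] acc=48, pass-E 6, pass-S 8
  after 3 — PE[2][0] acc=54, pass-E 3, pass-S 2
RS (3×2 grid), PE[2][0]:
  after 0 — PE[2][0] acc=0, pass-E 0, pass-S 0
  after 1 — PE[2][0] acc=0, pass-E 0, pass-S 0
  after 2 — PE[2][0] acc=48, pass-E 48, pass-S 8
  after 3 — PE[2][0] acc=12, pass-E 12, pass-S 2

dataflow = OS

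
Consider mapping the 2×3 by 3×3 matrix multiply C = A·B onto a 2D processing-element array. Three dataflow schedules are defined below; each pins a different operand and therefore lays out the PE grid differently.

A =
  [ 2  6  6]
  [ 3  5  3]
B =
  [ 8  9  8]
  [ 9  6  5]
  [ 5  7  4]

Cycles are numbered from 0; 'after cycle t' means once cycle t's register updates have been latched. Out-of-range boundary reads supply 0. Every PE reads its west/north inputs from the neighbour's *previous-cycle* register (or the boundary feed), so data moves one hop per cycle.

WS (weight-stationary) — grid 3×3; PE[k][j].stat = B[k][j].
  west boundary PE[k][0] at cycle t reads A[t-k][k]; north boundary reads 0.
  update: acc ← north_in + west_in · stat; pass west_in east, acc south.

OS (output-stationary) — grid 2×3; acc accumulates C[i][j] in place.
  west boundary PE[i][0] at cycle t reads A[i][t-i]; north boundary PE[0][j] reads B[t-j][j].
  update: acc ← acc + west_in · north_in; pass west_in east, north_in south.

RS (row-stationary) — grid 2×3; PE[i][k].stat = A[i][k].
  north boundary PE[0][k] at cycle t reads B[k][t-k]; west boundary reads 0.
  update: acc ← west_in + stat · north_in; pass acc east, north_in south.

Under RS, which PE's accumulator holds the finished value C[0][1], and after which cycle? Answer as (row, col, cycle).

(row, col, cycle) = (0, 2, 3)

Under RS, C[0][1] lands at PE[0][2]:
  c0 r0c2: 0 / 0 / 0
  c1 r0c2: 0 / 0 / 0
  c2 r0c2: 100 / 100 / 5
  c3 r0c2: 96 / 96 / 7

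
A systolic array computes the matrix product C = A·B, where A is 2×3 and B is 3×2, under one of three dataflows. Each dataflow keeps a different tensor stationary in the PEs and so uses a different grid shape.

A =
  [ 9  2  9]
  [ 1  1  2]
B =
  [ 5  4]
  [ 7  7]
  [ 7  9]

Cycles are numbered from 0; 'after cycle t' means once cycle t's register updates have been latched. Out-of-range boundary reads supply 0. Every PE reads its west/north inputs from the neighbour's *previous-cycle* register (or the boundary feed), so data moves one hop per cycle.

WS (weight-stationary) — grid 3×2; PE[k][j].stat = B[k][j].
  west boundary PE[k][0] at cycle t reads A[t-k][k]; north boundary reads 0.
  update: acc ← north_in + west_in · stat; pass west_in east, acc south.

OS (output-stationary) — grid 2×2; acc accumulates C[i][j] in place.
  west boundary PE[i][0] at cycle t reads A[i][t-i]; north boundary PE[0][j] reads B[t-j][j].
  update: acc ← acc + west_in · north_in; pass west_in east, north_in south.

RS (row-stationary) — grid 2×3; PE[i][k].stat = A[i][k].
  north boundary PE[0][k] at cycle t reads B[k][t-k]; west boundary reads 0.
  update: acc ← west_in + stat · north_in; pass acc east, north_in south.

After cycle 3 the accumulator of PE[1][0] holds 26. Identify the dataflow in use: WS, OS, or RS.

dataflow = OS

WS [3×2] PE[1][0] across cycles:
  cycle 0: PE[1][0] → acc 0, east 0, south 0
  cycle 1: PE[1][0] → acc 59, east 2, south 59
  cycle 2: PE[1][0] → acc 12, east 1, south 12
  cycle 3: PE[1][0] → acc 0, east 0, south 0
OS [2×2] PE[1][0] across cycles:
  cycle 0: PE[1][0] → acc 0, east 0, south 0
  cycle 1: PE[1][0] → acc 5, east 1, south 5
  cycle 2: PE[1][0] → acc 12, east 1, south 7
  cycle 3: PE[1][0] → acc 26, east 2, south 7
RS [2×3] PE[1][0] across cycles:
  cycle 0: PE[1][0] → acc 0, east 0, south 0
  cycle 1: PE[1][0] → acc 5, east 5, south 5
  cycle 2: PE[1][0] → acc 4, east 4, south 4
  cycle 3: PE[1][0] → acc 0, east 0, south 0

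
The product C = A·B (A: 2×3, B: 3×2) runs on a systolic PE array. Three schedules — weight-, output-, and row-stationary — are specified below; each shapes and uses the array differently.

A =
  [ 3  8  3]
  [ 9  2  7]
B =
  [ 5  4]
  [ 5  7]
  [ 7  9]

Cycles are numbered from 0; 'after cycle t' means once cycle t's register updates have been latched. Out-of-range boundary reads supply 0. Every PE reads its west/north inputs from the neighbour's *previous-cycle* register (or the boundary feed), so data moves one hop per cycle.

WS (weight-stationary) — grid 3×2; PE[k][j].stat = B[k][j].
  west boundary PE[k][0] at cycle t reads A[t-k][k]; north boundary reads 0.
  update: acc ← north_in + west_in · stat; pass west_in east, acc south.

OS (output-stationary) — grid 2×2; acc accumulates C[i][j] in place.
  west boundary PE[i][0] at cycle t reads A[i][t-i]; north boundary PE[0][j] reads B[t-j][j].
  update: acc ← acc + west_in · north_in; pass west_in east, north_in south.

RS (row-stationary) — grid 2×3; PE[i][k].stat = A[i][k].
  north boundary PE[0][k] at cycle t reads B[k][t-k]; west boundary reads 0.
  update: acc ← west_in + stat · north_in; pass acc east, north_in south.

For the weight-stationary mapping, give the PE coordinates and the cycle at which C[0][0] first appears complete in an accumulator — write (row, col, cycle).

(row, col, cycle) = (2, 0, 2)

WS — PE[2][0] is where C[0][0] collects:
  t=0 PE[2][0]: acc=0 h=0 v=0
  t=1 PE[2][0]: acc=0 h=0 v=0
  t=2 PE[2][0]: acc=76 h=3 v=76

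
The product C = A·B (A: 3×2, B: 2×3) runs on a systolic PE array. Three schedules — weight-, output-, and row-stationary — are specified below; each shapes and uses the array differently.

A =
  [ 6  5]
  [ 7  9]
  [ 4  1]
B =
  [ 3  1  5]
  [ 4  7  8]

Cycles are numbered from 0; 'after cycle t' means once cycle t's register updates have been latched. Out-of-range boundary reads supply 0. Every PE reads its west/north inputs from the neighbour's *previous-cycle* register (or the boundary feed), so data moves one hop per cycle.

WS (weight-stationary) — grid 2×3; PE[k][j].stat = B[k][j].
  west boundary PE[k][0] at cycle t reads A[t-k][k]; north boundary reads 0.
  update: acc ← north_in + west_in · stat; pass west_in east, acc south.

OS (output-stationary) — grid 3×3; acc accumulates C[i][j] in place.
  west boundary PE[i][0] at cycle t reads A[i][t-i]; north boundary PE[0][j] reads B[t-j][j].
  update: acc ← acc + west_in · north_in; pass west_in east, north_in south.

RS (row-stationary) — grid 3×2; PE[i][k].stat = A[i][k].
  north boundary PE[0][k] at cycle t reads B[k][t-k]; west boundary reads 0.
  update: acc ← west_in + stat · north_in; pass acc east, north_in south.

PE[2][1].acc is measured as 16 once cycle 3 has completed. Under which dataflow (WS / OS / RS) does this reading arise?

WS: PE[2][1] is outside its 2×3 grid.
Under OS (3×3), PE[2][1]:
  c0 r2c1: 0 / 0 / 0
  c1 r2c1: 0 / 0 / 0
  c2 r2c1: 0 / 0 / 0
  c3 r2c1: 4 / 4 / 1
Under RS (3×2), PE[2][1]:
  c0 r2c1: 0 / 0 / 0
  c1 r2c1: 0 / 0 / 0
  c2 r2c1: 0 / 0 / 0
  c3 r2c1: 16 / 16 / 4

dataflow = RS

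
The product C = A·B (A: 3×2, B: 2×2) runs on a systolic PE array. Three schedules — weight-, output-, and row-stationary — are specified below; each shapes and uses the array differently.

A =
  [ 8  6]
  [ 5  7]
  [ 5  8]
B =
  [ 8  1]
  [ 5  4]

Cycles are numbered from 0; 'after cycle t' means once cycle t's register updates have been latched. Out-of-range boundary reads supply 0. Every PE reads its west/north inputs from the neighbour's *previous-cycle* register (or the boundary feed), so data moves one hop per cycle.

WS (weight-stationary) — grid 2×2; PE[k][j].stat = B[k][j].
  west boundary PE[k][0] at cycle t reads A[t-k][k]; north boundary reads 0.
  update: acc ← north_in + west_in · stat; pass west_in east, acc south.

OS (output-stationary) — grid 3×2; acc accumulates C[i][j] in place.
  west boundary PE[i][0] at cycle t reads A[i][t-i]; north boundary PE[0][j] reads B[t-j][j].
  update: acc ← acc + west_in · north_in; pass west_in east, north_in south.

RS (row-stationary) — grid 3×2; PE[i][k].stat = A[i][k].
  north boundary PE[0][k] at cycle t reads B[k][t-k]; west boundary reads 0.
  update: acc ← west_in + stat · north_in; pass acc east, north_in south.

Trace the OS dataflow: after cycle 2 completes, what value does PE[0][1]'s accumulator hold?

PE[0][1].acc = 32

Tracing OS — 3×2 array, target PE[0][1]:
  [0] (0,0) acc=64 (h:8 v:8)
  [0] (0,1) acc=0 (h:0 v:0)
  [1] (0,0) acc=94 (h:6 v:5)
  [1] (0,1) acc=8 (h:8 v:1)
  [2] (0,0) acc=94 (h:0 v:0)
  [2] (0,1) acc=32 (h:6 v:4)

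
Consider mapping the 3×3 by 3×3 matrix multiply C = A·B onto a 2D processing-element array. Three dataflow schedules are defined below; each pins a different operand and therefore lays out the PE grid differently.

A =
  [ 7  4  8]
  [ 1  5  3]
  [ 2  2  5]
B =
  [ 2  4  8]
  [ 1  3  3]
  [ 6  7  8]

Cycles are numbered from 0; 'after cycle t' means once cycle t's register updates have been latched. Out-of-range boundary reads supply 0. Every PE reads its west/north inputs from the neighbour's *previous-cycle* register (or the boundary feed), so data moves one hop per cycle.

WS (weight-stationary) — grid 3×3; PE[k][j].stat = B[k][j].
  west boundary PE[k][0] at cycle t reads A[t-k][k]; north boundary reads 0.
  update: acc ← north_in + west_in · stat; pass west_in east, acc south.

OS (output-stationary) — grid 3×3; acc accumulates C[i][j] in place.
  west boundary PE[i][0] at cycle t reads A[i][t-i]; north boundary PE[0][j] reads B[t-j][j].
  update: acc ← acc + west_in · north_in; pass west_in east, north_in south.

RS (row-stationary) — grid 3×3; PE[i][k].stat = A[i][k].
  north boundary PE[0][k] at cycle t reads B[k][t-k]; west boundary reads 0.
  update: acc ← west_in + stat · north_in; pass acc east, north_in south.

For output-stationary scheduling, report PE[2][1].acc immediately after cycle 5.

PE[2][1].acc = 49

OS (3×3). Following PE[2][1] plus its west/north inputs:
  cycle 0: PE[1][1] → acc 0, east 0, south 0
  cycle 0: PE[2][0] → acc 0, east 0, south 0
  cycle 0: PE[2][1] → acc 0, east 0, south 0
  cycle 1: PE[1][1] → acc 0, east 0, south 0
  cycle 1: PE[2][0] → acc 0, east 0, south 0
  cycle 1: PE[2][1] → acc 0, east 0, south 0
  cycle 2: PE[1][1] → acc 4, east 1, south 4
  cycle 2: PE[2][0] → acc 4, east 2, south 2
  cycle 2: PE[2][1] → acc 0, east 0, south 0
  cycle 3: PE[1][1] → acc 19, east 5, south 3
  cycle 3: PE[2][0] → acc 6, east 2, south 1
  cycle 3: PE[2][1] → acc 8, east 2, south 4
  cycle 4: PE[1][1] → acc 40, east 3, south 7
  cycle 4: PE[2][0] → acc 36, east 5, south 6
  cycle 4: PE[2][1] → acc 14, east 2, south 3
  cycle 5: PE[1][1] → acc 40, east 0, south 0
  cycle 5: PE[2][0] → acc 36, east 0, south 0
  cycle 5: PE[2][1] → acc 49, east 5, south 7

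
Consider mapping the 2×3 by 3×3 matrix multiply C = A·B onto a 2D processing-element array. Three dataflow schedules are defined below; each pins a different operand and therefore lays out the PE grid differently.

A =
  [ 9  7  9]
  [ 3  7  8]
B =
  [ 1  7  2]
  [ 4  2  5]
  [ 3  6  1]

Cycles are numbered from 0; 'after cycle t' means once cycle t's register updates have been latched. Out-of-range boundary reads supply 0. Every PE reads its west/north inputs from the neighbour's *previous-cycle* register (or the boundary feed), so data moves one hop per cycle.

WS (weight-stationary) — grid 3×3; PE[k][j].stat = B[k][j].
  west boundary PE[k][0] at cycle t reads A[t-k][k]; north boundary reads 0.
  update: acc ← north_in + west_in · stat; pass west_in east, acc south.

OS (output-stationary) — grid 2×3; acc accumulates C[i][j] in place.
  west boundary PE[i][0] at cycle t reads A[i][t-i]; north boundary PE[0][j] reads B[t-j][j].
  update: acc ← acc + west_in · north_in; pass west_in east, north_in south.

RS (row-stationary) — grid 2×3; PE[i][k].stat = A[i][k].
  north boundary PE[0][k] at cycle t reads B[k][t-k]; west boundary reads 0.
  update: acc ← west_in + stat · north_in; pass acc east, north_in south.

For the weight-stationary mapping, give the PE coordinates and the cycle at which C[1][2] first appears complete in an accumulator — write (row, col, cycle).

WS — PE[2][2] is where C[1][2] collects:
  cycle 0: PE[2][2] → acc 0, east 0, south 0
  cycle 1: PE[2][2] → acc 0, east 0, south 0
  cycle 2: PE[2][2] → acc 0, east 0, south 0
  cycle 3: PE[2][2] → acc 0, east 0, south 0
  cycle 4: PE[2][2] → acc 62, east 9, south 62
  cycle 5: PE[2][2] → acc 49, east 8, south 49

(row, col, cycle) = (2, 2, 5)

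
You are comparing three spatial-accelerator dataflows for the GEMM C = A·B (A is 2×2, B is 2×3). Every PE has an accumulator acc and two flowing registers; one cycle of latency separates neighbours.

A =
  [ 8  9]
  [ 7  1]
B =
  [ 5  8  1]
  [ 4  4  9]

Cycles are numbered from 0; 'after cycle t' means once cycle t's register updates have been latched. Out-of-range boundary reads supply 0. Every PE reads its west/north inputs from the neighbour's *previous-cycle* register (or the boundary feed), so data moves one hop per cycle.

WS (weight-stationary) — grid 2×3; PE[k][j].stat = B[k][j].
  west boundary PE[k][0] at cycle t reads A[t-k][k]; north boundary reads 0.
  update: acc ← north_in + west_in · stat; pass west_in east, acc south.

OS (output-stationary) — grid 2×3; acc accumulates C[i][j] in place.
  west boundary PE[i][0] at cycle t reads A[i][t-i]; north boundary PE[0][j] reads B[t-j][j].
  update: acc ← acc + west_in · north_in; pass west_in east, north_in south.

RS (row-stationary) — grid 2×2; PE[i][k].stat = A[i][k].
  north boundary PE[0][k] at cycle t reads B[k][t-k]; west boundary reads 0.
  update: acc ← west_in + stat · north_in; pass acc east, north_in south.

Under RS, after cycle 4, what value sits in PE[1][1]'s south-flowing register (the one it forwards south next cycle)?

register = 9

RS on a 2×2 grid — tracing PE[1][1] and its feeders:
  @0  [0,1]  acc 0  |  →0  ↓0
  @0  [1,0]  acc 0  |  →0  ↓0
  @0  [1,1]  acc 0  |  →0  ↓0
  @1  [0,1]  acc 76  |  →76  ↓4
  @1  [1,0]  acc 35  |  →35  ↓5
  @1  [1,1]  acc 0  |  →0  ↓0
  @2  [0,1]  acc 100  |  →100  ↓4
  @2  [1,0]  acc 56  |  →56  ↓8
  @2  [1,1]  acc 39  |  →39  ↓4
  @3  [0,1]  acc 89  |  →89  ↓9
  @3  [1,0]  acc 7  |  →7  ↓1
  @3  [1,1]  acc 60  |  →60  ↓4
  @4  [0,1]  acc 0  |  →0  ↓0
  @4  [1,0]  acc 0  |  →0  ↓0
  @4  [1,1]  acc 16  |  →16  ↓9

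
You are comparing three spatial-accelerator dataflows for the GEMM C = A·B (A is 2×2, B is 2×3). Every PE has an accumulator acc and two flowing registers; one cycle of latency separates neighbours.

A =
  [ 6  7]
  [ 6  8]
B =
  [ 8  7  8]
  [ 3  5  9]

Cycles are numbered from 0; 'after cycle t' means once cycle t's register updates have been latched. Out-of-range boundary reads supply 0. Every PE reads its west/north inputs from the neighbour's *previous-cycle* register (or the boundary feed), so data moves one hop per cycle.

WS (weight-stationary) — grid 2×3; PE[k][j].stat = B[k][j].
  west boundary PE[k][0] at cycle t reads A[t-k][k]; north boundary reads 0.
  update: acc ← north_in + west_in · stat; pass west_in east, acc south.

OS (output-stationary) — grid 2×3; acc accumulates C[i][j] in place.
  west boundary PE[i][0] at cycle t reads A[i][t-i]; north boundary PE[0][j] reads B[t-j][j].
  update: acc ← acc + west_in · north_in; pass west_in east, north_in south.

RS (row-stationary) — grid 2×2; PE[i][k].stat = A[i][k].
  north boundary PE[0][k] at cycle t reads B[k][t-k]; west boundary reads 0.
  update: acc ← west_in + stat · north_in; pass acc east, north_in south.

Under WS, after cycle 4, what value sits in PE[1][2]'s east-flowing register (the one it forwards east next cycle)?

register = 8

Tracing WS — 2×3 array, target PE[1][2]:
  0: (0,2).acc=0  regs=<0,0>
  0: (1,1).acc=0  regs=<0,0>
  0: (1,2).acc=0  regs=<0,0>
  1: (0,2).acc=0  regs=<0,0>
  1: (1,1).acc=0  regs=<0,0>
  1: (1,2).acc=0  regs=<0,0>
  2: (0,2).acc=48  regs=<6,48>
  2: (1,1).acc=77  regs=<7,77>
  2: (1,2).acc=0  regs=<0,0>
  3: (0,2).acc=48  regs=<6,48>
  3: (1,1).acc=82  regs=<8,82>
  3: (1,2).acc=111  regs=<7,111>
  4: (0,2).acc=0  regs=<0,0>
  4: (1,1).acc=0  regs=<0,0>
  4: (1,2).acc=120  regs=<8,120>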